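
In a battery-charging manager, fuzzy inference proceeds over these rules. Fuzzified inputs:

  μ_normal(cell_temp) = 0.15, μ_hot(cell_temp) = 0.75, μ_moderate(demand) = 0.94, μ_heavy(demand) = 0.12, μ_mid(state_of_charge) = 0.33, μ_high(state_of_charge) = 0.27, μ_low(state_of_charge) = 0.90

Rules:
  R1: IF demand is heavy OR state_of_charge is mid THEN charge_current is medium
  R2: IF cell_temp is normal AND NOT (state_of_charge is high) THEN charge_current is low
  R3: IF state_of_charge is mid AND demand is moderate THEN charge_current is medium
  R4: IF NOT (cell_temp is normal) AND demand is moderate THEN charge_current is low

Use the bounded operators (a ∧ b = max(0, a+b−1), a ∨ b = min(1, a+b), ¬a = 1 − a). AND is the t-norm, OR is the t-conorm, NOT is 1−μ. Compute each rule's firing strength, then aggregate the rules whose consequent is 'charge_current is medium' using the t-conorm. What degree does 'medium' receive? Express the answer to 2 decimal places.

0.72

R1: heavy=0.12, mid=0.33; OR[min(1, a+b)] → w = 0.45
R2: normal=0.15, ¬high=1−0.27=0.73; AND[max(0, a+b−1)] → w = 0.00
R3: mid=0.33, moderate=0.94; AND[max(0, a+b−1)] → w = 0.27
R4: ¬normal=1−0.15=0.85, moderate=0.94; AND[max(0, a+b−1)] → w = 0.79
Rules with consequent 'medium': {R1, R3} → strengths 0.45, 0.27
Aggregate via t-conorm [min(1, a+b)]: 0.72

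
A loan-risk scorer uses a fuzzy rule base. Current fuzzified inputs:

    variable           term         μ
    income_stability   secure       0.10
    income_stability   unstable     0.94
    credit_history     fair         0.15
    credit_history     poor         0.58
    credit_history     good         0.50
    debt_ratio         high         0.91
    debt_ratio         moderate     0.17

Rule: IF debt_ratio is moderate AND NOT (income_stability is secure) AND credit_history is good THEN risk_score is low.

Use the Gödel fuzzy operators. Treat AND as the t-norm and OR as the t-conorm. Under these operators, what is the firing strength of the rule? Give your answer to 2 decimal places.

0.17

firing strength: moderate=0.17, ¬secure=1−0.10=0.90, good=0.50; AND[min(a, b)] → w = 0.17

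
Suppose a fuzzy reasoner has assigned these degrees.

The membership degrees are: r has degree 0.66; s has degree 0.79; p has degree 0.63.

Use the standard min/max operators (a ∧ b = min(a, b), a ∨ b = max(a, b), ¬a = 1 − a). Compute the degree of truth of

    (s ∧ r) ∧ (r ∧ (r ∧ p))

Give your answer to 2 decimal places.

s ∧ r = min(a, b) on (0.79, 0.66) = 0.66
r ∧ p = min(a, b) on (0.66, 0.63) = 0.63
r ∧ (r ∧ p) = min(a, b) on (0.66, 0.63) = 0.63
(s ∧ r) ∧ (r ∧ (r ∧ p)) = min(a, b) on (0.66, 0.63) = 0.63

0.63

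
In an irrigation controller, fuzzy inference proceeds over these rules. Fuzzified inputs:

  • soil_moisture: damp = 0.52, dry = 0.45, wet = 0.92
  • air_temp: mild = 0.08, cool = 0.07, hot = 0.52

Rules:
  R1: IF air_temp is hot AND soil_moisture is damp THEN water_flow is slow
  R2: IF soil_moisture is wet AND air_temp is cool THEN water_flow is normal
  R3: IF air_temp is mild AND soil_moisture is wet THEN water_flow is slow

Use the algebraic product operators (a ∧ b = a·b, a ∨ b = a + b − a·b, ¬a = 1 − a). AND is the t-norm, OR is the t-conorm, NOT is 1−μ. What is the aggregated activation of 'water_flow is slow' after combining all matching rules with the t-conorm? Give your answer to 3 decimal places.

R1: hot=0.52, damp=0.52; AND[a·b] → w = 0.2704
R2: wet=0.92, cool=0.07; AND[a·b] → w = 0.0644
R3: mild=0.08, wet=0.92; AND[a·b] → w = 0.0736
Rules with consequent 'slow': {R1, R3} → strengths 0.2704, 0.0736
Aggregate via t-conorm [a + b − a·b]: 0.3241

0.324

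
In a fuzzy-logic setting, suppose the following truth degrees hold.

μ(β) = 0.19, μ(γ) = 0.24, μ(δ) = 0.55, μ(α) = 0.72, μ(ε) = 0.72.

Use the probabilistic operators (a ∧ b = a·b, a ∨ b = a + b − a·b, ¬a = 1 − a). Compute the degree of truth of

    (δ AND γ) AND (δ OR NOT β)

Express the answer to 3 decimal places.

0.121

δ AND γ = a·b on (0.5500, 0.2400) = 0.1320
NOT β = 1 − 0.1900 = 0.8100
δ OR NOT β = a + b − a·b on (0.5500, 0.8100) = 0.9145
(δ AND γ) AND (δ OR NOT β) = a·b on (0.1320, 0.9145) = 0.1207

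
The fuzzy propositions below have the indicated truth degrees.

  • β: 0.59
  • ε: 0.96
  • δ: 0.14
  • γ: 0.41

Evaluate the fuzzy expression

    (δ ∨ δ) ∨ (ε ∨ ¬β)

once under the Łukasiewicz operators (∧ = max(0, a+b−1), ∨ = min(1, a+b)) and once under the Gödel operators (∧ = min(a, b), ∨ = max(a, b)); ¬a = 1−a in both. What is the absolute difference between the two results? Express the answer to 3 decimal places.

Under Łukasiewicz:
  δ ∨ δ = min(1, a+b) on (0.14, 0.14) = 0.28
  ¬β = 1 − 0.59 = 0.41
  ε ∨ ¬β = min(1, a+b) on (0.96, 0.41) = 1.00
  (δ ∨ δ) ∨ (ε ∨ ¬β) = min(1, a+b) on (0.28, 1.00) = 1.00
  → value = 1.0000
Under Gödel:
  δ ∨ δ = max(a, b) on (0.14, 0.14) = 0.14
  ¬β = 1 − 0.59 = 0.41
  ε ∨ ¬β = max(a, b) on (0.96, 0.41) = 0.96
  (δ ∨ δ) ∨ (ε ∨ ¬β) = max(a, b) on (0.14, 0.96) = 0.96
  → value = 0.9600
|1.0000 − 0.9600| = 0.040

0.040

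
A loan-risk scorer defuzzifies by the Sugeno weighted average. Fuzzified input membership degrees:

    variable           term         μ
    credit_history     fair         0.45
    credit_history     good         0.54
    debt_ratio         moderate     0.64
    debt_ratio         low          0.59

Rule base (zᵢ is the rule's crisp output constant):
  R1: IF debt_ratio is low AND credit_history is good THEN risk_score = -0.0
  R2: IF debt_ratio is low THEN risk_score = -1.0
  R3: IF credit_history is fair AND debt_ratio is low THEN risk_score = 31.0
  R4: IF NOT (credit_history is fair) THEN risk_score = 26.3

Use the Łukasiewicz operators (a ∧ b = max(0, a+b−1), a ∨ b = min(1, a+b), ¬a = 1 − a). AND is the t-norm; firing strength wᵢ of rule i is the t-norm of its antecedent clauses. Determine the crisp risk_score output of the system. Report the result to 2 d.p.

11.54

R1 (z=-0.0): low=0.59, good=0.54; AND[max(0, a+b−1)] → w = 0.13
R2 (z=-1.0): low=0.59 → w = 0.59
R3 (z=31.0): fair=0.45, low=0.59; AND[max(0, a+b−1)] → w = 0.04
R4 (z=26.3): ¬fair=1−0.45=0.55 → w = 0.55
Weighted average = (0.13·-0.0 + 0.59·-1.0 + 0.04·31.0 + 0.55·26.3) / (0.13 + 0.59 + 0.04 + 0.55)
  = 15.1150 / 1.3100 = 11.54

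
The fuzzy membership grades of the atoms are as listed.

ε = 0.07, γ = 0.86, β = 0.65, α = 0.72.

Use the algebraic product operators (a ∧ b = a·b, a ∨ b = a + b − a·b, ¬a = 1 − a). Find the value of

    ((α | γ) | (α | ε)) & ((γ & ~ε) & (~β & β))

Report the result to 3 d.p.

0.180

α | γ = a + b − a·b on (0.7200, 0.8600) = 0.9608
α | ε = a + b − a·b on (0.7200, 0.0700) = 0.7396
(α | γ) | (α | ε) = a + b − a·b on (0.9608, 0.7396) = 0.9898
~ε = 1 − 0.0700 = 0.9300
γ & ~ε = a·b on (0.8600, 0.9300) = 0.7998
~β = 1 − 0.6500 = 0.3500
~β & β = a·b on (0.3500, 0.6500) = 0.2275
(γ & ~ε) & (~β & β) = a·b on (0.7998, 0.2275) = 0.1820
((α | γ) | (α | ε)) & ((γ & ~ε) & (~β & β)) = a·b on (0.9898, 0.1820) = 0.1801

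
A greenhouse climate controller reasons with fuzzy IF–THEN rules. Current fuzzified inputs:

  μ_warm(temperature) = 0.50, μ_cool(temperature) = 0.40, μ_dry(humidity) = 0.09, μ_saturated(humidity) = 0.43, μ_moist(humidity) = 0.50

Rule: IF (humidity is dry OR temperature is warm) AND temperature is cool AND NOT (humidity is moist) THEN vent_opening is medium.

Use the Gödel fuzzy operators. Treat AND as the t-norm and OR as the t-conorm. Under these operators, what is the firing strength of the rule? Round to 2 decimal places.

0.40

firing strength: (dry=0.09 OR warm=0.50) = 0.50; AND[min(a, b)] with cool=0.40, ¬moist=1−0.50=0.50 → w = 0.40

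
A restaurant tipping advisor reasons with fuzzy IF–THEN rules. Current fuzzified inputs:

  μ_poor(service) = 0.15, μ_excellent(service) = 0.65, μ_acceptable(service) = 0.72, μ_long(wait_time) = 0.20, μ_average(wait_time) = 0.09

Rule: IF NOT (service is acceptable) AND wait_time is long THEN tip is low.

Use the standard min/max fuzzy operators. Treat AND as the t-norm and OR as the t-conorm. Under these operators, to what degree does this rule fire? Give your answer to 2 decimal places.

firing strength: ¬acceptable=1−0.72=0.28, long=0.20; AND[min(a, b)] → w = 0.20

0.20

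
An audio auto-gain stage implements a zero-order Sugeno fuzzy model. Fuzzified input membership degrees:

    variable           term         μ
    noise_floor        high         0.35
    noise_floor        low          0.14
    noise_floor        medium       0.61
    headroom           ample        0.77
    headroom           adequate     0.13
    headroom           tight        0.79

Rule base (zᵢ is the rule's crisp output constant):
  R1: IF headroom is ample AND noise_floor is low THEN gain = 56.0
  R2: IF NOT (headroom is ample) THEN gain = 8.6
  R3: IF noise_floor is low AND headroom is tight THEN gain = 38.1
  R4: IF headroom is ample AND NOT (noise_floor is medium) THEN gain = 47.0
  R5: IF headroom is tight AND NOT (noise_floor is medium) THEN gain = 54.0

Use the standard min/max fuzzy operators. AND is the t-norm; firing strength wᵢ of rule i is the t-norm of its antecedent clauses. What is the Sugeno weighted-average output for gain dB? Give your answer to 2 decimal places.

R1 (z=56.0): ample=0.77, low=0.14; AND[min(a, b)] → w = 0.14
R2 (z=8.6): ¬ample=1−0.77=0.23 → w = 0.23
R3 (z=38.1): low=0.14, tight=0.79; AND[min(a, b)] → w = 0.14
R4 (z=47.0): ample=0.77, ¬medium=1−0.61=0.39; AND[min(a, b)] → w = 0.39
R5 (z=54.0): tight=0.79, ¬medium=1−0.61=0.39; AND[min(a, b)] → w = 0.39
Weighted average = (0.14·56.0 + 0.23·8.6 + 0.14·38.1 + 0.39·47.0 + 0.39·54.0) / (0.14 + 0.23 + 0.14 + 0.39 + 0.39)
  = 54.5420 / 1.2900 = 42.28

42.28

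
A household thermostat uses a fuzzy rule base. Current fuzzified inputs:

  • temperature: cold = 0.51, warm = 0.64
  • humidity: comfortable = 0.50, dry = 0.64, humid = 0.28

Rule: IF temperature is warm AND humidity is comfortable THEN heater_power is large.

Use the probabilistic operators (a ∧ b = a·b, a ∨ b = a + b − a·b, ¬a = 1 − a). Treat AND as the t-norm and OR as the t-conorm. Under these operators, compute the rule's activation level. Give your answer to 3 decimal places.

0.320

firing strength: warm=0.64, comfortable=0.50; AND[a·b] → w = 0.3200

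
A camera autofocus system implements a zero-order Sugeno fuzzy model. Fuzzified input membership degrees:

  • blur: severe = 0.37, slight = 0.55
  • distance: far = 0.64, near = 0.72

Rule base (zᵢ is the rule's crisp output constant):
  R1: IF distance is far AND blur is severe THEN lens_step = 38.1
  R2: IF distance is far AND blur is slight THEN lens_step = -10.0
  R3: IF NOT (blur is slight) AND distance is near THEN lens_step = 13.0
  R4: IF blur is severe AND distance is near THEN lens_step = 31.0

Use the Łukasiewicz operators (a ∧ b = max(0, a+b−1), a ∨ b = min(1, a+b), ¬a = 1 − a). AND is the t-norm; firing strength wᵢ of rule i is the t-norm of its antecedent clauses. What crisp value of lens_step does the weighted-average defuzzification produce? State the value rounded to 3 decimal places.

R1 (z=38.1): far=0.64, severe=0.37; AND[max(0, a+b−1)] → w = 0.01
R2 (z=-10.0): far=0.64, slight=0.55; AND[max(0, a+b−1)] → w = 0.19
R3 (z=13.0): ¬slight=1−0.55=0.45, near=0.72; AND[max(0, a+b−1)] → w = 0.17
R4 (z=31.0): severe=0.37, near=0.72; AND[max(0, a+b−1)] → w = 0.09
Weighted average = (0.01·38.1 + 0.19·-10.0 + 0.17·13.0 + 0.09·31.0) / (0.01 + 0.19 + 0.17 + 0.09)
  = 3.4810 / 0.4600 = 7.567

7.567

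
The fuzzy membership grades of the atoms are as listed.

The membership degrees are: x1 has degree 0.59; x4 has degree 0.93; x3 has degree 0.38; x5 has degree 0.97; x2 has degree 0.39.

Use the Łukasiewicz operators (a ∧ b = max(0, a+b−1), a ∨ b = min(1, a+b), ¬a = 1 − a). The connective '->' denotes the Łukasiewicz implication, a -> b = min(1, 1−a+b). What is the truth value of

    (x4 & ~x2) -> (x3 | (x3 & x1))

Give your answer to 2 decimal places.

~x2 = 1 − 0.39 = 0.61
x4 & ~x2 = max(0, a+b−1) on (0.93, 0.61) = 0.54
x3 & x1 = max(0, a+b−1) on (0.38, 0.59) = 0.00
x3 | (x3 & x1) = min(1, a+b) on (0.38, 0.00) = 0.38
(x4 & ~x2) -> (x3 | (x3 & x1))  [Łukasiewicz: min(1, 1−a+b)] with a=0.54, b=0.38 → 0.84

0.84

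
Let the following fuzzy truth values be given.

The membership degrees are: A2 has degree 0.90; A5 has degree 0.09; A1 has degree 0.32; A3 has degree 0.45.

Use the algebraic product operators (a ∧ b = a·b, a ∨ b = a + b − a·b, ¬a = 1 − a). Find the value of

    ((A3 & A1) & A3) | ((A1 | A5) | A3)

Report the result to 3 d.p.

A3 & A1 = a·b on (0.4500, 0.3200) = 0.1440
(A3 & A1) & A3 = a·b on (0.1440, 0.4500) = 0.0648
A1 | A5 = a + b − a·b on (0.3200, 0.0900) = 0.3812
(A1 | A5) | A3 = a + b − a·b on (0.3812, 0.4500) = 0.6597
((A3 & A1) & A3) | ((A1 | A5) | A3) = a + b − a·b on (0.0648, 0.6597) = 0.6817

0.682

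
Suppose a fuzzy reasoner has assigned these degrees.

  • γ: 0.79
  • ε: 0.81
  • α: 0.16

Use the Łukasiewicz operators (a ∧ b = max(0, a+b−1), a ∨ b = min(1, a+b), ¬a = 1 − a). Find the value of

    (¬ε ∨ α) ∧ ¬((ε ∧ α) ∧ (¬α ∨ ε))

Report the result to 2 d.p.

0.35

¬ε = 1 − 0.81 = 0.19
¬ε ∨ α = min(1, a+b) on (0.19, 0.16) = 0.35
ε ∧ α = max(0, a+b−1) on (0.81, 0.16) = 0.00
¬α = 1 − 0.16 = 0.84
¬α ∨ ε = min(1, a+b) on (0.84, 0.81) = 1.00
(ε ∧ α) ∧ (¬α ∨ ε) = max(0, a+b−1) on (0.00, 1.00) = 0.00
¬((ε ∧ α) ∧ (¬α ∨ ε)) = 1 − 0.00 = 1.00
(¬ε ∨ α) ∧ ¬((ε ∧ α) ∧ (¬α ∨ ε)) = max(0, a+b−1) on (0.35, 1.00) = 0.35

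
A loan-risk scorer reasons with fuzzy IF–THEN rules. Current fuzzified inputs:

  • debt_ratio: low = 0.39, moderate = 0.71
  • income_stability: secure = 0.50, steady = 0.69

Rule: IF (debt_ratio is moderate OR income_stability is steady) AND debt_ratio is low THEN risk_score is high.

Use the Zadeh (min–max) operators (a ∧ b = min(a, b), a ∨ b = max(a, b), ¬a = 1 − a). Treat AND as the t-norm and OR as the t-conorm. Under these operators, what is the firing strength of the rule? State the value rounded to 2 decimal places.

0.39

firing strength: (moderate=0.71 OR steady=0.69) = 0.71; AND[min(a, b)] with low=0.39 → w = 0.39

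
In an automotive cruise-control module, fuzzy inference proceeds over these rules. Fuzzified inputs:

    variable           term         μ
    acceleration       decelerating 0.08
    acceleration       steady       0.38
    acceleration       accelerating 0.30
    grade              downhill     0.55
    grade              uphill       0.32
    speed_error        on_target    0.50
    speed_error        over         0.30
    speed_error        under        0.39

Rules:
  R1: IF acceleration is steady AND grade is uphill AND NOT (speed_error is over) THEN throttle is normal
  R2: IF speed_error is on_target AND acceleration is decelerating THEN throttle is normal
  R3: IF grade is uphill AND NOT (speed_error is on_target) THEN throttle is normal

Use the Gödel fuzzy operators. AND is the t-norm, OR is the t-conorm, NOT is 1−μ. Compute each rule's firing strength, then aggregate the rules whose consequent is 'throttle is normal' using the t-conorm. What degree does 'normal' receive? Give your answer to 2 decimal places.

R1: steady=0.38, uphill=0.32, ¬over=1−0.30=0.70; AND[min(a, b)] → w = 0.32
R2: on_target=0.50, decelerating=0.08; AND[min(a, b)] → w = 0.08
R3: uphill=0.32, ¬on_target=1−0.50=0.50; AND[min(a, b)] → w = 0.32
Rules with consequent 'normal': {R1, R2, R3} → strengths 0.32, 0.08, 0.32
Aggregate via t-conorm [max(a, b)]: 0.32

0.32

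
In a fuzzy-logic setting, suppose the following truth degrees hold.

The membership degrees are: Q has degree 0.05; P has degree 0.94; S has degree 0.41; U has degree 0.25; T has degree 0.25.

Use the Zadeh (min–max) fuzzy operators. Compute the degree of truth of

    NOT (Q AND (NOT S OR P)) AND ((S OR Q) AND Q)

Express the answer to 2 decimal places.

NOT S = 1 − 0.41 = 0.59
NOT S OR P = max(a, b) on (0.59, 0.94) = 0.94
Q AND (NOT S OR P) = min(a, b) on (0.05, 0.94) = 0.05
NOT (Q AND (NOT S OR P)) = 1 − 0.05 = 0.95
S OR Q = max(a, b) on (0.41, 0.05) = 0.41
(S OR Q) AND Q = min(a, b) on (0.41, 0.05) = 0.05
NOT (Q AND (NOT S OR P)) AND ((S OR Q) AND Q) = min(a, b) on (0.95, 0.05) = 0.05

0.05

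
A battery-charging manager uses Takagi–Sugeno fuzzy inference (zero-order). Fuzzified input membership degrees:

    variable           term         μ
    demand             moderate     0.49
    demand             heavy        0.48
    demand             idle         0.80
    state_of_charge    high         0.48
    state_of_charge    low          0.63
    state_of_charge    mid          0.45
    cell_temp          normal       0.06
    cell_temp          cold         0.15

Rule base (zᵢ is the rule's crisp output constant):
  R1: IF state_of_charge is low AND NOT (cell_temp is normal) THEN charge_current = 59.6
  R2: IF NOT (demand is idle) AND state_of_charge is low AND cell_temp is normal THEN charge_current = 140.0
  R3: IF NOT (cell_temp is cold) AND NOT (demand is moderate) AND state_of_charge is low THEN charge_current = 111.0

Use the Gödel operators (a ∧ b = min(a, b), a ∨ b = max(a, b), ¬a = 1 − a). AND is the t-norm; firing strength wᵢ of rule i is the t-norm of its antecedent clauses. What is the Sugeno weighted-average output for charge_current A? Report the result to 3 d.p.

R1 (z=59.6): low=0.63, ¬normal=1−0.06=0.94; AND[min(a, b)] → w = 0.63
R2 (z=140.0): ¬idle=1−0.80=0.20, low=0.63, normal=0.06; AND[min(a, b)] → w = 0.06
R3 (z=111.0): ¬cold=1−0.15=0.85, ¬moderate=1−0.49=0.51, low=0.63; AND[min(a, b)] → w = 0.51
Weighted average = (0.63·59.6 + 0.06·140.0 + 0.51·111.0) / (0.63 + 0.06 + 0.51)
  = 102.5580 / 1.2000 = 85.465

85.465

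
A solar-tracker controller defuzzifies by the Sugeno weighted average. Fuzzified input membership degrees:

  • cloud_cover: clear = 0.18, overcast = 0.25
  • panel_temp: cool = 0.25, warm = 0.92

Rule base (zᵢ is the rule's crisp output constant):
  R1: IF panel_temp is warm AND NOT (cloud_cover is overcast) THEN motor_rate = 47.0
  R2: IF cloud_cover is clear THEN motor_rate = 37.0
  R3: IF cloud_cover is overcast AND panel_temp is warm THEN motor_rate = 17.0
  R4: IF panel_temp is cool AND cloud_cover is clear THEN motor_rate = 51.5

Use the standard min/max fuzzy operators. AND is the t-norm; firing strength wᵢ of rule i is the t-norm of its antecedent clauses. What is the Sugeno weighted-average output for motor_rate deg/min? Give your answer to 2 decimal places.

R1 (z=47.0): warm=0.92, ¬overcast=1−0.25=0.75; AND[min(a, b)] → w = 0.75
R2 (z=37.0): clear=0.18 → w = 0.18
R3 (z=17.0): overcast=0.25, warm=0.92; AND[min(a, b)] → w = 0.25
R4 (z=51.5): cool=0.25, clear=0.18; AND[min(a, b)] → w = 0.18
Weighted average = (0.75·47.0 + 0.18·37.0 + 0.25·17.0 + 0.18·51.5) / (0.75 + 0.18 + 0.25 + 0.18)
  = 55.4300 / 1.3600 = 40.76

40.76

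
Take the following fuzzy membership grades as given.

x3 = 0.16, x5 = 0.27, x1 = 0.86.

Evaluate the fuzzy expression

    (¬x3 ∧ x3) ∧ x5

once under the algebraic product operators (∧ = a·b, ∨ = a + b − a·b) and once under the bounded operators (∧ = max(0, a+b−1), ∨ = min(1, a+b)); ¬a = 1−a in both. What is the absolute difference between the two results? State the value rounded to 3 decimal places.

Under algebraic product:
  ¬x3 = 1 − 0.1600 = 0.8400
  ¬x3 ∧ x3 = a·b on (0.8400, 0.1600) = 0.1344
  (¬x3 ∧ x3) ∧ x5 = a·b on (0.1344, 0.2700) = 0.0363
  → value = 0.0363
Under bounded:
  ¬x3 = 1 − 0.16 = 0.84
  ¬x3 ∧ x3 = max(0, a+b−1) on (0.84, 0.16) = 0.00
  (¬x3 ∧ x3) ∧ x5 = max(0, a+b−1) on (0.00, 0.27) = 0.00
  → value = 0.0000
|0.0363 − 0.0000| = 0.036

0.036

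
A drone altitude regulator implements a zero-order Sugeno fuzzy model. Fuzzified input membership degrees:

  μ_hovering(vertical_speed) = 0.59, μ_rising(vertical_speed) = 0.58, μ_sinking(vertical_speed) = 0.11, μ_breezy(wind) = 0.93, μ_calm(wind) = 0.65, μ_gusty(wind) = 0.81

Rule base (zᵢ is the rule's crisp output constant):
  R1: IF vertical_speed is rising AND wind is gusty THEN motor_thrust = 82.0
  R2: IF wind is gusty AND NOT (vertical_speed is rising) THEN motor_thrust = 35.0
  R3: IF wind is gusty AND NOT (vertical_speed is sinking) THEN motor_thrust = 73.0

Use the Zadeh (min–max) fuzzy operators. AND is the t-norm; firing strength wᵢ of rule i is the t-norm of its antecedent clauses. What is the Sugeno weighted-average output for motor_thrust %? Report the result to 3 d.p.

R1 (z=82.0): rising=0.58, gusty=0.81; AND[min(a, b)] → w = 0.58
R2 (z=35.0): gusty=0.81, ¬rising=1−0.58=0.42; AND[min(a, b)] → w = 0.42
R3 (z=73.0): gusty=0.81, ¬sinking=1−0.11=0.89; AND[min(a, b)] → w = 0.81
Weighted average = (0.58·82.0 + 0.42·35.0 + 0.81·73.0) / (0.58 + 0.42 + 0.81)
  = 121.3900 / 1.8100 = 67.066

67.066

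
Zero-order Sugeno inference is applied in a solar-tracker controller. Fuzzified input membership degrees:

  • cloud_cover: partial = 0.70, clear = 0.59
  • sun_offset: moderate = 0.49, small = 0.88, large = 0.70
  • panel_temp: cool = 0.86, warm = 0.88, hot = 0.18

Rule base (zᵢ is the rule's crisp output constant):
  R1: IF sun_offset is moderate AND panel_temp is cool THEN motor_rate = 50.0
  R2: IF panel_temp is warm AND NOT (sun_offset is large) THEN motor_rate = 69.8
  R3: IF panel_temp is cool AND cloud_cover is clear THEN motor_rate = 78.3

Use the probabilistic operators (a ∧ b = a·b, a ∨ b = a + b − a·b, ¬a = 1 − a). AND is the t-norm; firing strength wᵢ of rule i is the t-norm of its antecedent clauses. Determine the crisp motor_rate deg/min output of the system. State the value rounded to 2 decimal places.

R1 (z=50.0): moderate=0.49, cool=0.86; AND[a·b] → w = 0.4214
R2 (z=69.8): warm=0.88, ¬large=1−0.70=0.30; AND[a·b] → w = 0.2640
R3 (z=78.3): cool=0.86, clear=0.59; AND[a·b] → w = 0.5074
Weighted average = (0.4214·50.0 + 0.2640·69.8 + 0.5074·78.3) / (0.4214 + 0.2640 + 0.5074)
  = 79.2266 / 1.1928 = 66.42

66.42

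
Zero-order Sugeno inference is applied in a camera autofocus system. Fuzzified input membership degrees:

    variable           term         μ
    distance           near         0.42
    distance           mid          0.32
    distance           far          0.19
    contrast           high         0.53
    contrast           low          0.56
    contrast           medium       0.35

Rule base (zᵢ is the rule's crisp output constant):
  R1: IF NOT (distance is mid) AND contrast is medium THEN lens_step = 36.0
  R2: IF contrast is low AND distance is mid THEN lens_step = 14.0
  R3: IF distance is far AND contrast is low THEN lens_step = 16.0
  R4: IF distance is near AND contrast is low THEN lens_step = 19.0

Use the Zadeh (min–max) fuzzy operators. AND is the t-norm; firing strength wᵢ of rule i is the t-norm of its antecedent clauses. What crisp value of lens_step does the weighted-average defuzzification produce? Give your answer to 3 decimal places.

21.953

R1 (z=36.0): ¬mid=1−0.32=0.68, medium=0.35; AND[min(a, b)] → w = 0.35
R2 (z=14.0): low=0.56, mid=0.32; AND[min(a, b)] → w = 0.32
R3 (z=16.0): far=0.19, low=0.56; AND[min(a, b)] → w = 0.19
R4 (z=19.0): near=0.42, low=0.56; AND[min(a, b)] → w = 0.42
Weighted average = (0.35·36.0 + 0.32·14.0 + 0.19·16.0 + 0.42·19.0) / (0.35 + 0.32 + 0.19 + 0.42)
  = 28.1000 / 1.2800 = 21.953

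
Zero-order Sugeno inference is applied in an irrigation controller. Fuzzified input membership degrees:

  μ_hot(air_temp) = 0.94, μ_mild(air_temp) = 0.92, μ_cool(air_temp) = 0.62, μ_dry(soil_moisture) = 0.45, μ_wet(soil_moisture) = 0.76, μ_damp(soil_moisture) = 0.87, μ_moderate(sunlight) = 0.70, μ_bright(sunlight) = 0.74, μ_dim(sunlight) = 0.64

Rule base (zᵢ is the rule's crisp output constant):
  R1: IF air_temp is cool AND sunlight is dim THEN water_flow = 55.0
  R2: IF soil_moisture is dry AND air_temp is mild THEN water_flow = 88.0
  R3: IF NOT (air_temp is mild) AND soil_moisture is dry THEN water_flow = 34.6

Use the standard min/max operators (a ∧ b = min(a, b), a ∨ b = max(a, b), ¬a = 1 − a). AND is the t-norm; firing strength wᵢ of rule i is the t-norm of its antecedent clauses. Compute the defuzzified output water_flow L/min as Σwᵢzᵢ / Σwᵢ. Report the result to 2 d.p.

R1 (z=55.0): cool=0.62, dim=0.64; AND[min(a, b)] → w = 0.62
R2 (z=88.0): dry=0.45, mild=0.92; AND[min(a, b)] → w = 0.45
R3 (z=34.6): ¬mild=1−0.92=0.08, dry=0.45; AND[min(a, b)] → w = 0.08
Weighted average = (0.62·55.0 + 0.45·88.0 + 0.08·34.6) / (0.62 + 0.45 + 0.08)
  = 76.4680 / 1.1500 = 66.49

66.49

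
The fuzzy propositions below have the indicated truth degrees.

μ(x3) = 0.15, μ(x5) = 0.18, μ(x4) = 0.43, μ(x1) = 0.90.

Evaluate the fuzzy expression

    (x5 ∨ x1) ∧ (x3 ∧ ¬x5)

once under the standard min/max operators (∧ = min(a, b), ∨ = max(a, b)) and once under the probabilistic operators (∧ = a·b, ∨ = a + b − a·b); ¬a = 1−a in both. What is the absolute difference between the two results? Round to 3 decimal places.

Under standard min/max:
  x5 ∨ x1 = max(a, b) on (0.18, 0.90) = 0.90
  ¬x5 = 1 − 0.18 = 0.82
  x3 ∧ ¬x5 = min(a, b) on (0.15, 0.82) = 0.15
  (x5 ∨ x1) ∧ (x3 ∧ ¬x5) = min(a, b) on (0.90, 0.15) = 0.15
  → value = 0.1500
Under probabilistic:
  x5 ∨ x1 = a + b − a·b on (0.1800, 0.9000) = 0.9180
  ¬x5 = 1 − 0.1800 = 0.8200
  x3 ∧ ¬x5 = a·b on (0.1500, 0.8200) = 0.1230
  (x5 ∨ x1) ∧ (x3 ∧ ¬x5) = a·b on (0.9180, 0.1230) = 0.1129
  → value = 0.1129
|0.1500 − 0.1129| = 0.037

0.037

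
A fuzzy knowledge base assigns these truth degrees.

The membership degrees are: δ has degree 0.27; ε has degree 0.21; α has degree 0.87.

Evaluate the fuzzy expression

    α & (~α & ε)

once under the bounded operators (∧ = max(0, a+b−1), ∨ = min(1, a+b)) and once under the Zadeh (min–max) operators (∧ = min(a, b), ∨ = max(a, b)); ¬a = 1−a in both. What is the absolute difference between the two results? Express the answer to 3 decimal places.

0.130

Under bounded:
  ~α = 1 − 0.87 = 0.13
  ~α & ε = max(0, a+b−1) on (0.13, 0.21) = 0.00
  α & (~α & ε) = max(0, a+b−1) on (0.87, 0.00) = 0.00
  → value = 0.0000
Under Zadeh (min–max):
  ~α = 1 − 0.87 = 0.13
  ~α & ε = min(a, b) on (0.13, 0.21) = 0.13
  α & (~α & ε) = min(a, b) on (0.87, 0.13) = 0.13
  → value = 0.1300
|0.0000 − 0.1300| = 0.130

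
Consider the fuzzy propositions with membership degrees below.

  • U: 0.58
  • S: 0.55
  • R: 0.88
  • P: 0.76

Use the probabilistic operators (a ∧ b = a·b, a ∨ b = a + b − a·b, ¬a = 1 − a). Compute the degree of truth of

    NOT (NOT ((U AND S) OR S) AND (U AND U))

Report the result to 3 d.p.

0.897

U AND S = a·b on (0.5800, 0.5500) = 0.3190
(U AND S) OR S = a + b − a·b on (0.3190, 0.5500) = 0.6935
NOT ((U AND S) OR S) = 1 − 0.6935 = 0.3065
U AND U = a·b on (0.5800, 0.5800) = 0.3364
NOT ((U AND S) OR S) AND (U AND U) = a·b on (0.3065, 0.3364) = 0.1031
NOT (NOT ((U AND S) OR S) AND (U AND U)) = 1 − 0.1031 = 0.8969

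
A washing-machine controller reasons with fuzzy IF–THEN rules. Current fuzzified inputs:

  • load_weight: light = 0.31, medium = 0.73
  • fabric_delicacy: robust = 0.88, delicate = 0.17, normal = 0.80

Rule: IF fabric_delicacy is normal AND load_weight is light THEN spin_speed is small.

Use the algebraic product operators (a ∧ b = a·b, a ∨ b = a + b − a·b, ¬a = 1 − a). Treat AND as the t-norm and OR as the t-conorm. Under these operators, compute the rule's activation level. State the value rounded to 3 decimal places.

0.248

firing strength: normal=0.80, light=0.31; AND[a·b] → w = 0.2480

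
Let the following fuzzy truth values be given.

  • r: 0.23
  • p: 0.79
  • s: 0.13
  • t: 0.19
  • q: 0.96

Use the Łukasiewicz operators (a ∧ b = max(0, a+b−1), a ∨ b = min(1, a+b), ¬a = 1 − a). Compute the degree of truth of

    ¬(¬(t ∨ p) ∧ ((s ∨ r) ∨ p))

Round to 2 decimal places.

t ∨ p = min(1, a+b) on (0.19, 0.79) = 0.98
¬(t ∨ p) = 1 − 0.98 = 0.02
s ∨ r = min(1, a+b) on (0.13, 0.23) = 0.36
(s ∨ r) ∨ p = min(1, a+b) on (0.36, 0.79) = 1.00
¬(t ∨ p) ∧ ((s ∨ r) ∨ p) = max(0, a+b−1) on (0.02, 1.00) = 0.02
¬(¬(t ∨ p) ∧ ((s ∨ r) ∨ p)) = 1 − 0.02 = 0.98

0.98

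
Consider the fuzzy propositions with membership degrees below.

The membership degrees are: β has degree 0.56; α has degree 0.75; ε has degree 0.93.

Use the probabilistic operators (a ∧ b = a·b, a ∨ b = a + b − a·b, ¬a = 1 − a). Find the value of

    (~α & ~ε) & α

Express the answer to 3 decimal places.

~α = 1 − 0.7500 = 0.2500
~ε = 1 − 0.9300 = 0.0700
~α & ~ε = a·b on (0.2500, 0.0700) = 0.0175
(~α & ~ε) & α = a·b on (0.0175, 0.7500) = 0.0131

0.013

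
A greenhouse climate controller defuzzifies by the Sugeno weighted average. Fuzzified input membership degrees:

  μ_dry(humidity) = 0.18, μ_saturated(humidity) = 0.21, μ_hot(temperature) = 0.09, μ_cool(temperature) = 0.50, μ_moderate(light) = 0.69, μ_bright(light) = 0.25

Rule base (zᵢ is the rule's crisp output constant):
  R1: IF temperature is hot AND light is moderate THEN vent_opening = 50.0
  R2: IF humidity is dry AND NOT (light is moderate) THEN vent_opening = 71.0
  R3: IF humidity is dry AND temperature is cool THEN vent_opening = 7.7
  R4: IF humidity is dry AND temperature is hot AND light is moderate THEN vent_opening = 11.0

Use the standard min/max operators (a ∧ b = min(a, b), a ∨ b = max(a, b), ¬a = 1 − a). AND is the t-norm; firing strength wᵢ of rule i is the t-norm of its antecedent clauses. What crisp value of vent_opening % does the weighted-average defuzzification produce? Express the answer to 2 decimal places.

36.40

R1 (z=50.0): hot=0.09, moderate=0.69; AND[min(a, b)] → w = 0.09
R2 (z=71.0): dry=0.18, ¬moderate=1−0.69=0.31; AND[min(a, b)] → w = 0.18
R3 (z=7.7): dry=0.18, cool=0.50; AND[min(a, b)] → w = 0.18
R4 (z=11.0): dry=0.18, hot=0.09, moderate=0.69; AND[min(a, b)] → w = 0.09
Weighted average = (0.09·50.0 + 0.18·71.0 + 0.18·7.7 + 0.09·11.0) / (0.09 + 0.18 + 0.18 + 0.09)
  = 19.6560 / 0.5400 = 36.40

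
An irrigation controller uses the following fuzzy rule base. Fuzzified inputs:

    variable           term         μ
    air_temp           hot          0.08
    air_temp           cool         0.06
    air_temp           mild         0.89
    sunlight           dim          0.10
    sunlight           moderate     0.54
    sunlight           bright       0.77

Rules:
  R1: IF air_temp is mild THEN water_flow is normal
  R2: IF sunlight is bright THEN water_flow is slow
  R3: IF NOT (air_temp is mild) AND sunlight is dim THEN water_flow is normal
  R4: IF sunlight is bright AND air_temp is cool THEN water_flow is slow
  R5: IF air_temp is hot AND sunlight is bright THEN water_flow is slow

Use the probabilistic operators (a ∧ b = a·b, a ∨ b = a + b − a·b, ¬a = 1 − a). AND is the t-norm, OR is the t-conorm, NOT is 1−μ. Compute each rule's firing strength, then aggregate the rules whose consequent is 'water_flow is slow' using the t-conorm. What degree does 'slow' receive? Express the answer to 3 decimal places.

R1: mild=0.89 → w = 0.8900
R2: bright=0.77 → w = 0.7700
R3: ¬mild=1−0.89=0.11, dim=0.10; AND[a·b] → w = 0.0110
R4: bright=0.77, cool=0.06; AND[a·b] → w = 0.0462
R5: hot=0.08, bright=0.77; AND[a·b] → w = 0.0616
Rules with consequent 'slow': {R2, R4, R5} → strengths 0.7700, 0.0462, 0.0616
Aggregate via t-conorm [a + b − a·b]: 0.7941

0.794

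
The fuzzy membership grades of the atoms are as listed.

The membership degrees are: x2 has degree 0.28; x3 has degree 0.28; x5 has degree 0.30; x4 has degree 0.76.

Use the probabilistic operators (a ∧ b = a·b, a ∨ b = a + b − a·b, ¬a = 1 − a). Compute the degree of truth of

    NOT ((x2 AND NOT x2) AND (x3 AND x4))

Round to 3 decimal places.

NOT x2 = 1 − 0.2800 = 0.7200
x2 AND NOT x2 = a·b on (0.2800, 0.7200) = 0.2016
x3 AND x4 = a·b on (0.2800, 0.7600) = 0.2128
(x2 AND NOT x2) AND (x3 AND x4) = a·b on (0.2016, 0.2128) = 0.0429
NOT ((x2 AND NOT x2) AND (x3 AND x4)) = 1 − 0.0429 = 0.9571

0.957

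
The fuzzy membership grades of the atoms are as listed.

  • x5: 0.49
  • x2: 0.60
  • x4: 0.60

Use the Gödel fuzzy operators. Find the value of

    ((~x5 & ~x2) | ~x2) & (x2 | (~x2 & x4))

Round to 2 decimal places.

~x5 = 1 − 0.49 = 0.51
~x2 = 1 − 0.60 = 0.40
~x5 & ~x2 = min(a, b) on (0.51, 0.40) = 0.40
~x2 = 1 − 0.60 = 0.40
(~x5 & ~x2) | ~x2 = max(a, b) on (0.40, 0.40) = 0.40
~x2 = 1 − 0.60 = 0.40
~x2 & x4 = min(a, b) on (0.40, 0.60) = 0.40
x2 | (~x2 & x4) = max(a, b) on (0.60, 0.40) = 0.60
((~x5 & ~x2) | ~x2) & (x2 | (~x2 & x4)) = min(a, b) on (0.40, 0.60) = 0.40

0.40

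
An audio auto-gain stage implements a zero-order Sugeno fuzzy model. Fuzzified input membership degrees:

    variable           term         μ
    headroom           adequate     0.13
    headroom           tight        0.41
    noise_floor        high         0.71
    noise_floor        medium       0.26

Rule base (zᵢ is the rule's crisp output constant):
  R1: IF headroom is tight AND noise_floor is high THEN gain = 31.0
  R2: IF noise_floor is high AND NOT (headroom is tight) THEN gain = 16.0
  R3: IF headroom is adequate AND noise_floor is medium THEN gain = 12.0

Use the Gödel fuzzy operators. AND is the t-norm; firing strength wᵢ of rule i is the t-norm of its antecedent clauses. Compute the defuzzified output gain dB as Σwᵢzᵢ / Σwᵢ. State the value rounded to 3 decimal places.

R1 (z=31.0): tight=0.41, high=0.71; AND[min(a, b)] → w = 0.41
R2 (z=16.0): high=0.71, ¬tight=1−0.41=0.59; AND[min(a, b)] → w = 0.59
R3 (z=12.0): adequate=0.13, medium=0.26; AND[min(a, b)] → w = 0.13
Weighted average = (0.41·31.0 + 0.59·16.0 + 0.13·12.0) / (0.41 + 0.59 + 0.13)
  = 23.7100 / 1.1300 = 20.982

20.982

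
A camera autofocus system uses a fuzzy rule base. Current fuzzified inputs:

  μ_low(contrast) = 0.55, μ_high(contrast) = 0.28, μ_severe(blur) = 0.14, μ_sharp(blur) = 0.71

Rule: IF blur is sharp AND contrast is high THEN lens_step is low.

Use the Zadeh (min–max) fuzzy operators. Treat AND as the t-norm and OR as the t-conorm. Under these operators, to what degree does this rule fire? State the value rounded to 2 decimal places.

0.28

firing strength: sharp=0.71, high=0.28; AND[min(a, b)] → w = 0.28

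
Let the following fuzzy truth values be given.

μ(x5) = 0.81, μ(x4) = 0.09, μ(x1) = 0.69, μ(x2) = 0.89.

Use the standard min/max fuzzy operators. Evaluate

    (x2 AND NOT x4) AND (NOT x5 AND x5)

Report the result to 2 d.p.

NOT x4 = 1 − 0.09 = 0.91
x2 AND NOT x4 = min(a, b) on (0.89, 0.91) = 0.89
NOT x5 = 1 − 0.81 = 0.19
NOT x5 AND x5 = min(a, b) on (0.19, 0.81) = 0.19
(x2 AND NOT x4) AND (NOT x5 AND x5) = min(a, b) on (0.89, 0.19) = 0.19

0.19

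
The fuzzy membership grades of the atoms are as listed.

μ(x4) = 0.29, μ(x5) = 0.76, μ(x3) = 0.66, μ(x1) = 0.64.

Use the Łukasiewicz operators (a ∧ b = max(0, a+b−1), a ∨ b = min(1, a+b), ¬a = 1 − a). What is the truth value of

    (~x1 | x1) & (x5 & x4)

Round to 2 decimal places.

~x1 = 1 − 0.64 = 0.36
~x1 | x1 = min(1, a+b) on (0.36, 0.64) = 1.00
x5 & x4 = max(0, a+b−1) on (0.76, 0.29) = 0.05
(~x1 | x1) & (x5 & x4) = max(0, a+b−1) on (1.00, 0.05) = 0.05

0.05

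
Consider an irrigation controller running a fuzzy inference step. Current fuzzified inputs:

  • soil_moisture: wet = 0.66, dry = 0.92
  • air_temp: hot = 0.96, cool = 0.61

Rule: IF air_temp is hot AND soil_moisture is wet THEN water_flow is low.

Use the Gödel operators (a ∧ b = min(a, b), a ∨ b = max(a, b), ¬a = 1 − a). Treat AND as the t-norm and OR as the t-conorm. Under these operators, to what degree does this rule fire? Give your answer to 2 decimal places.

0.66

firing strength: hot=0.96, wet=0.66; AND[min(a, b)] → w = 0.66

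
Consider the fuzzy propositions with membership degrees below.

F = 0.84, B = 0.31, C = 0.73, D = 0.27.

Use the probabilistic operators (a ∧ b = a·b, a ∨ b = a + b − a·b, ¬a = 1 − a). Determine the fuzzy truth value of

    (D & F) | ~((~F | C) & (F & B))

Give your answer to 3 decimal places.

D & F = a·b on (0.2700, 0.8400) = 0.2268
~F = 1 − 0.8400 = 0.1600
~F | C = a + b − a·b on (0.1600, 0.7300) = 0.7732
F & B = a·b on (0.8400, 0.3100) = 0.2604
(~F | C) & (F & B) = a·b on (0.7732, 0.2604) = 0.2013
~((~F | C) & (F & B)) = 1 − 0.2013 = 0.7987
(D & F) | ~((~F | C) & (F & B)) = a + b − a·b on (0.2268, 0.7987) = 0.8443

0.844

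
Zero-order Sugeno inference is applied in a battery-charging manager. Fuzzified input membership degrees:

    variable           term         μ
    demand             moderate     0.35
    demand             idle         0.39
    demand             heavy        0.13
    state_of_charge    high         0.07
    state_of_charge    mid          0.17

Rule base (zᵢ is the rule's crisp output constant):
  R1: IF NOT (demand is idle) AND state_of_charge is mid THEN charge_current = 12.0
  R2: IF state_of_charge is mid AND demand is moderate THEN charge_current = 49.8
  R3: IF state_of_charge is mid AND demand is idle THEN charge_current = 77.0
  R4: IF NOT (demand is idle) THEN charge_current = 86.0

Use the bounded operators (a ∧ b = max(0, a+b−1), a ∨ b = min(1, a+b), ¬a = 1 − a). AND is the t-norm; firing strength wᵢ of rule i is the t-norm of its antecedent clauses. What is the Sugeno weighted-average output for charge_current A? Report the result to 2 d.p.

86.00

R1 (z=12.0): ¬idle=1−0.39=0.61, mid=0.17; AND[max(0, a+b−1)] → w = 0.00
R2 (z=49.8): mid=0.17, moderate=0.35; AND[max(0, a+b−1)] → w = 0.00
R3 (z=77.0): mid=0.17, idle=0.39; AND[max(0, a+b−1)] → w = 0.00
R4 (z=86.0): ¬idle=1−0.39=0.61 → w = 0.61
Weighted average = (0.00·12.0 + 0.00·49.8 + 0.00·77.0 + 0.61·86.0) / (0.00 + 0.00 + 0.00 + 0.61)
  = 52.4600 / 0.6100 = 86.00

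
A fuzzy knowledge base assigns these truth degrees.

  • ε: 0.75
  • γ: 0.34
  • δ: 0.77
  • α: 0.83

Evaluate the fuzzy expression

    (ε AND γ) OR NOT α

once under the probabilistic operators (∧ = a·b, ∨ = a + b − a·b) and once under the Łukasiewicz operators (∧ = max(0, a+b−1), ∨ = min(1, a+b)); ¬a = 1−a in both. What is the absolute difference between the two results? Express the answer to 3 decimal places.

Under probabilistic:
  ε AND γ = a·b on (0.7500, 0.3400) = 0.2550
  NOT α = 1 − 0.8300 = 0.1700
  (ε AND γ) OR NOT α = a + b − a·b on (0.2550, 0.1700) = 0.3817
  → value = 0.3817
Under Łukasiewicz:
  ε AND γ = max(0, a+b−1) on (0.75, 0.34) = 0.09
  NOT α = 1 − 0.83 = 0.17
  (ε AND γ) OR NOT α = min(1, a+b) on (0.09, 0.17) = 0.26
  → value = 0.2600
|0.3817 − 0.2600| = 0.122

0.122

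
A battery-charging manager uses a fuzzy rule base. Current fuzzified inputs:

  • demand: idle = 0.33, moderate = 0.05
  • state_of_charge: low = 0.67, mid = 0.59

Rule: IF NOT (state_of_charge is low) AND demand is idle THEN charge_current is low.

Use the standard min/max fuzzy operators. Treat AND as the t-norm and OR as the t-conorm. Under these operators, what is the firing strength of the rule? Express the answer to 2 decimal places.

0.33

firing strength: ¬low=1−0.67=0.33, idle=0.33; AND[min(a, b)] → w = 0.33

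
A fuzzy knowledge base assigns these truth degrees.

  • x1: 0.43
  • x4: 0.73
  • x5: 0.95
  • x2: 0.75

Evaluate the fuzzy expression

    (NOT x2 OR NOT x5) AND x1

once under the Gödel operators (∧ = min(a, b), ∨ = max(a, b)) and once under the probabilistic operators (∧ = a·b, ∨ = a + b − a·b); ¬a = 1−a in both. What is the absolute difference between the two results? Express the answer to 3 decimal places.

Under Gödel:
  NOT x2 = 1 − 0.75 = 0.25
  NOT x5 = 1 − 0.95 = 0.05
  NOT x2 OR NOT x5 = max(a, b) on (0.25, 0.05) = 0.25
  (NOT x2 OR NOT x5) AND x1 = min(a, b) on (0.25, 0.43) = 0.25
  → value = 0.2500
Under probabilistic:
  NOT x2 = 1 − 0.7500 = 0.2500
  NOT x5 = 1 − 0.9500 = 0.0500
  NOT x2 OR NOT x5 = a + b − a·b on (0.2500, 0.0500) = 0.2875
  (NOT x2 OR NOT x5) AND x1 = a·b on (0.2875, 0.4300) = 0.1236
  → value = 0.1236
|0.2500 − 0.1236| = 0.126

0.126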